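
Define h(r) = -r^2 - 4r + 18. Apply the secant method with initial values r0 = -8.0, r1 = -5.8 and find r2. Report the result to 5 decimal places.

h(-8.0) = -14.0000000, h(-5.8) = 7.5600000
r2 = -5.8000000 − 7.5600000·(-5.8000000 − (-8.0000000)) / (7.5600000 − (-14.0000000)) = -5.8000000 − (16.6320000)/(21.5600000) = -6.5714286

-6.57143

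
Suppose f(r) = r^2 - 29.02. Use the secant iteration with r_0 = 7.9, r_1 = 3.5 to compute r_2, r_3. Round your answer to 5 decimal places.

4.97105, 5.47968

f(7.9) = 33.3900000, f(3.5) = -16.7700000
r_2 = 3.5000000 − (-16.7700000)·(3.5000000 − 7.9000000) / (-16.7700000 − 33.3900000) = 3.5000000 − (73.7880000)/(-50.1600000) = 4.9710526
f(4.9710526) = -4.3086357
r_3 = 4.9710526 − (-4.3086357)·(4.9710526 − 3.5000000) / (-4.3086357 − (-16.7700000)) = 4.9710526 − (-6.3382299)/(12.4613643) = 5.4796831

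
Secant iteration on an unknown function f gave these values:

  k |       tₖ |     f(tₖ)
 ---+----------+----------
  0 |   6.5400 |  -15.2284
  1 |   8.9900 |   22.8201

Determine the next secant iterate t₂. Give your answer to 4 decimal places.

7.5206

t₂ = 8.9900 − 22.8201·(8.9900 − 6.5400) / (22.8201 − (-15.2284))
   = 8.9900 − (55.909245)/(38.048500) = 7.520580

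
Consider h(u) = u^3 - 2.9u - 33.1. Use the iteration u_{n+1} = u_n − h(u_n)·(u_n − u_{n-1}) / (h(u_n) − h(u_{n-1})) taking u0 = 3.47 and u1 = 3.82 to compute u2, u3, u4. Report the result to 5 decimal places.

3.50734, 3.51071, 3.51104

h(3.47) = -1.3810770, h(3.82) = 11.5649680
u2 = 3.8200000 − 11.5649680·(3.8200000 − 3.4700000) / (11.5649680 − (-1.3810770)) = 3.8200000 − (4.0477388)/(12.9460450) = 3.5073378
h(3.5073378) = -0.1260494
u3 = 3.5073378 − (-0.1260494)·(3.5073378 − 3.8200000) / (-0.1260494 − 11.5649680) = 3.5073378 − (0.0394109)/(-11.6910174) = 3.5107088
h(3.5107088) = -0.0113001
u4 = 3.5107088 − (-0.0113001)·(3.5107088 − 3.5073378) / (-0.0113001 − (-0.1260494)) = 3.5107088 − (-0.0000381)/(0.1147493) = 3.5110408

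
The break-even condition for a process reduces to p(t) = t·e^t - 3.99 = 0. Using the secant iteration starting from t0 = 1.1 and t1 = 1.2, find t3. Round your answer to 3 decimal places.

p(1.1) = -0.68542, p(1.2) = -0.00586
t2 = 1.20000 − (-0.00586)·(1.20000 − 1.10000) / (-0.00586 − (-0.68542)) = 1.20000 − (-0.00059)/(0.67956) = 1.20086
p(1.20086) = 0.00044
t3 = 1.20086 − 0.00044·(1.20086 − 1.20000) / (0.00044 − (-0.00586)) = 1.20086 − (0.00000)/(0.00630) = 1.20080

1.201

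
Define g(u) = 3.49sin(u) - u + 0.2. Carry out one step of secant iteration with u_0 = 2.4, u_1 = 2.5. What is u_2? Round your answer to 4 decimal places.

g(2.4) = 0.157367, g(2.5) = -0.211332
u_2 = 2.500000 − (-0.211332)·(2.500000 − 2.400000) / (-0.211332 − 0.157367) = 2.500000 − (-0.021133)/(-0.368699) = 2.442682

2.4427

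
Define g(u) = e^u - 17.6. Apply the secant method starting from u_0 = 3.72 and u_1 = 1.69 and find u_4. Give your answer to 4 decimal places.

g(3.72) = 23.664394, g(1.69) = -12.180519
u_2 = 1.690000 − (-12.180519)·(1.690000 − 3.720000) / (-12.180519 − 23.664394) = 1.690000 − (24.726454)/(-35.844913) = 2.379818
g(2.379818) = -6.797067
u_3 = 2.379818 − (-6.797067)·(2.379818 − 1.690000) / (-6.797067 − (-12.180519)) = 2.379818 − (-4.688737)/(5.383452) = 3.250771
g(3.250771) = 8.210238
u_4 = 3.250771 − 8.210238·(3.250771 − 2.379818) / (8.210238 − (-6.797067)) = 3.250771 − (7.150736)/(15.007305) = 2.774288

2.7743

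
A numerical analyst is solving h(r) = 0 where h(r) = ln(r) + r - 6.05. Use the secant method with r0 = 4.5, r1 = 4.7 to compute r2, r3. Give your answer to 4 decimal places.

4.5377, 4.5376

h(4.5) = -0.045923, h(4.7) = 0.197563
r2 = 4.700000 − 0.197563·(4.700000 − 4.500000) / (0.197563 − (-0.045923)) = 4.700000 − (0.039513)/(0.243485) = 4.537721
h(4.537721) = 0.000146
r3 = 4.537721 − 0.000146·(4.537721 − 4.700000) / (0.000146 − 0.197563) = 4.537721 − (-0.000024)/(-0.197417) = 4.537601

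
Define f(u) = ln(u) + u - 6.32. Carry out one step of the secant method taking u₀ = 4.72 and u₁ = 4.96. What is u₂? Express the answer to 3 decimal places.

4.760

f(4.72) = -0.04819, f(4.96) = 0.24141
u₂ = 4.96000 − 0.24141·(4.96000 − 4.72000) / (0.24141 − (-0.04819)) = 4.96000 − (0.05794)/(0.28960) = 4.75994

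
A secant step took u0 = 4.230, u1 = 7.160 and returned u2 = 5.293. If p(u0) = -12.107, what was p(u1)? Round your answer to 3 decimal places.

The secant line through (4.230, -12.107) and (7.160, p(u1)) crosses zero at u2 = 5.293.
So (4.230, -12.107), (7.160, p(u1)), (5.293, 0) are collinear:
p(u1) = -12.107 · (7.160 − 5.293) / (4.230 − 5.293) = -12.107 · (1.86700)/(-1.06300) = 21.26413

21.264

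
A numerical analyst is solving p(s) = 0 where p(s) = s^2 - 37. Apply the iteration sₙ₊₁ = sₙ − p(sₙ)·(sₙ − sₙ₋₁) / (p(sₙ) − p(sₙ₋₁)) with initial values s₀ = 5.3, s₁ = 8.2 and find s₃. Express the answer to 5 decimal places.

6.06441

p(5.3) = -8.9100000, p(8.2) = 30.2400000
s₂ = 8.2000000 − 30.2400000·(8.2000000 − 5.3000000) / (30.2400000 − (-8.9100000)) = 8.2000000 − (87.6960000)/(39.1500000) = 5.9600000
p(5.9600000) = -1.4784000
s₃ = 5.9600000 − (-1.4784000)·(5.9600000 − 8.2000000) / (-1.4784000 − 30.2400000) = 5.9600000 − (3.3116160)/(-31.7184000) = 6.0644068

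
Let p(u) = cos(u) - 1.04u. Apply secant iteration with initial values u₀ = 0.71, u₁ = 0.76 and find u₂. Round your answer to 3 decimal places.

p(0.71) = 0.01996, p(0.76) = -0.06556
u₂ = 0.76000 − (-0.06556)·(0.76000 − 0.71000) / (-0.06556 − 0.01996) = 0.76000 − (-0.00328)/(-0.08553) = 0.72167

0.722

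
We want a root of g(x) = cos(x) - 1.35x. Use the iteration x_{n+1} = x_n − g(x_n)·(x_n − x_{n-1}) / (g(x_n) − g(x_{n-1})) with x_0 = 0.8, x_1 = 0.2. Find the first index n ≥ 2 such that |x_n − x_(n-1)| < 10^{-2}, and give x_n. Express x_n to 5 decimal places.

g(0.8) = -0.3832933, g(0.2) = 0.7100666
x_2 = 0.2000000 − 0.7100666·(-0.6000000)/(1.0933599) = 0.5896612;  |Δ| = 0.3896612
g(0.5896612) = 0.0350865
x_3 = 0.5896612 − 0.0350865·(0.3896612)/(-0.6749801) = 0.6099164;  |Δ| = 0.0202552
g(0.6099164) = -0.0036912
x_4 = 0.6099164 − (-0.0036912)·(0.0202552)/(-0.0387777) = 0.6079883;  |Δ| = 0.0019281
|x_4 − x_3| = 0.0019281 < 10^{-2}

n = 4, x_n = 0.60799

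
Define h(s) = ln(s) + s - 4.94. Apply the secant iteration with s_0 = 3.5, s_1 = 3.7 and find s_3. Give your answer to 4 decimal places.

3.6463

h(3.5) = -0.187237, h(3.7) = 0.068333
s_2 = 3.700000 − 0.068333·(3.700000 − 3.500000) / (0.068333 − (-0.187237)) = 3.700000 − (0.013667)/(0.255570) = 3.646525
h(3.646525) = 0.000300
s_3 = 3.646525 − 0.000300·(3.646525 − 3.700000) / (0.000300 − 0.068333) = 3.646525 − (-0.000016)/(-0.068033) = 3.646289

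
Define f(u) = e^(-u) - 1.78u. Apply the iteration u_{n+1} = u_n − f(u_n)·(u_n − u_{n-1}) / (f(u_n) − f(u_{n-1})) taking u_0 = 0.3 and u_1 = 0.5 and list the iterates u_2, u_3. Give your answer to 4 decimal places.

f(0.3) = 0.206818, f(0.5) = -0.283469
u_2 = 0.500000 − (-0.283469)·(0.500000 − 0.300000) / (-0.283469 − 0.206818) = 0.500000 − (-0.056694)/(-0.490288) = 0.384366
f(0.384366) = -0.003290
u_3 = 0.384366 − (-0.003290)·(0.384366 − 0.500000) / (-0.003290 − (-0.283469)) = 0.384366 − (0.000380)/(0.280180) = 0.383008

0.3844, 0.3830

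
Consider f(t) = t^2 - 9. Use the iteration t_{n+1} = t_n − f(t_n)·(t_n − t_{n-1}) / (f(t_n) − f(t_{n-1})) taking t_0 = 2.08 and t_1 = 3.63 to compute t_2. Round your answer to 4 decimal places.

f(2.08) = -4.673600, f(3.63) = 4.176900
t_2 = 3.630000 − 4.176900·(3.630000 − 2.080000) / (4.176900 − (-4.673600)) = 3.630000 − (6.474195)/(8.850500) = 2.898494

2.8985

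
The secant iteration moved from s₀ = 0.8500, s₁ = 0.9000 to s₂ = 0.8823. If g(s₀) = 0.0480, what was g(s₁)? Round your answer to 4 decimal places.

-0.0263

The secant line through (0.8500, 0.0480) and (0.9000, g(s₁)) crosses zero at s₂ = 0.8823.
So (0.8500, 0.0480), (0.9000, g(s₁)), (0.8823, 0) are collinear:
g(s₁) = 0.0480 · (0.9000 − 0.8823) / (0.8500 − 0.8823) = 0.0480 · (0.017700)/(-0.032300) = -0.026303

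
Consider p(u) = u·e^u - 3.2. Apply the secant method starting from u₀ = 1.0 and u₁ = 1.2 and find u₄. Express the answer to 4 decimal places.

p(1.0) = -0.481718, p(1.2) = 0.784140
u₂ = 1.200000 − 0.784140·(1.200000 − 1.000000) / (0.784140 − (-0.481718)) = 1.200000 − (0.156828)/(1.265858) = 1.076109
p(1.076109) = -0.043508
u₃ = 1.076109 − (-0.043508)·(1.076109 − 1.200000) / (-0.043508 − 0.784140) = 1.076109 − (0.005390)/(-0.827648) = 1.082622
p(1.082622) = -0.003655
u₄ = 1.082622 − (-0.003655)·(1.082622 − 1.076109) / (-0.003655 − (-0.043508)) = 1.082622 − (-0.000024)/(0.039852) = 1.083219

1.0832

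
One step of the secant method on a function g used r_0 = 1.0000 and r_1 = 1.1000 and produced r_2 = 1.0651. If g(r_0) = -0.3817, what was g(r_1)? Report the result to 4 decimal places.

0.2046

The secant line through (1.0000, -0.3817) and (1.1000, g(r_1)) crosses zero at r_2 = 1.0651.
So (1.0000, -0.3817), (1.1000, g(r_1)), (1.0651, 0) are collinear:
g(r_1) = -0.3817 · (1.1000 − 1.0651) / (1.0000 − 1.0651) = -0.3817 · (0.034900)/(-0.065100) = 0.204629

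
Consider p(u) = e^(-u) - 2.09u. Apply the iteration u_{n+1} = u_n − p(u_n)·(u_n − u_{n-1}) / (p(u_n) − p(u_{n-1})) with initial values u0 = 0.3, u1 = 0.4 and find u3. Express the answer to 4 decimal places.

0.3404

p(0.3) = 0.113818, p(0.4) = -0.165680
u2 = 0.400000 − (-0.165680)·(0.400000 − 0.300000) / (-0.165680 − 0.113818) = 0.400000 − (-0.016568)/(-0.279498) = 0.340722
p(0.340722) = -0.000853
u3 = 0.340722 − (-0.000853)·(0.340722 − 0.400000) / (-0.000853 − (-0.165680)) = 0.340722 − (0.000051)/(0.164827) = 0.340415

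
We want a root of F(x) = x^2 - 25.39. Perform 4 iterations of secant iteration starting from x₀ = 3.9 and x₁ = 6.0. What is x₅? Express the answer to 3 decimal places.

F(3.9) = -10.18000, F(6.0) = 10.61000
x₂ = 6.00000 − 10.61000·(6.00000 − 3.90000) / (10.61000 − (-10.18000)) = 6.00000 − (22.28100)/(20.79000) = 4.92828
F(4.92828) = -1.10203
x₃ = 4.92828 − (-1.10203)·(4.92828 − 6.00000) / (-1.10203 − 10.61000) = 4.92828 − (1.18106)/(-11.71203) = 5.02912
F(5.02912) = -0.09790
x₄ = 5.02912 − (-0.09790)·(5.02912 − 4.92828) / (-0.09790 − (-1.10203)) = 5.02912 − (-0.00987)/(1.00412) = 5.03896
F(5.03896) = 0.00109
x₅ = 5.03896 − 0.00109·(5.03896 − 5.02912) / (0.00109 − (-0.09790)) = 5.03896 − (0.00001)/(0.09899) = 5.03885

5.039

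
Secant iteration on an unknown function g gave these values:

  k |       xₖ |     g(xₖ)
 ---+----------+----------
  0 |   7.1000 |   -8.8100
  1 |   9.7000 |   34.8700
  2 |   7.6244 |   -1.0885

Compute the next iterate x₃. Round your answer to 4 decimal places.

7.6872

x₃ = 7.6244 − (-1.0885)·(7.6244 − 9.7000) / (-1.0885 − 34.8700)
   = 7.6244 − (2.259291)/(-35.958500) = 7.687231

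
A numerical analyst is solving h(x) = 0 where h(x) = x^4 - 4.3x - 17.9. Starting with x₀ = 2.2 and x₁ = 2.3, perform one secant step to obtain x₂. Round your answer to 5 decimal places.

h(2.2) = -3.9344000, h(2.3) = 0.1941000
x₂ = 2.3000000 − 0.1941000·(2.3000000 − 2.2000000) / (0.1941000 − (-3.9344000)) = 2.3000000 − (0.0194100)/(4.1285000) = 2.2952985

2.29530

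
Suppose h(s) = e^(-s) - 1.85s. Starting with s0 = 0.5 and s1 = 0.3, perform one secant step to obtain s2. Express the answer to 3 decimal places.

0.374

h(0.5) = -0.31847, h(0.3) = 0.18582
s2 = 0.30000 − 0.18582·(0.30000 − 0.50000) / (0.18582 − (-0.31847)) = 0.30000 − (-0.03716)/(0.50429) = 0.37370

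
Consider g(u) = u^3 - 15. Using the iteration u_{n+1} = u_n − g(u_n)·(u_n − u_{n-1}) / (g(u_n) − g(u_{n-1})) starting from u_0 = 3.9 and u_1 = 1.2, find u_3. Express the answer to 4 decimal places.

3.1104

g(3.9) = 44.319000, g(1.2) = -13.272000
u_2 = 1.200000 − (-13.272000)·(1.200000 − 3.900000) / (-13.272000 − 44.319000) = 1.200000 − (35.834400)/(-57.591000) = 1.822222
g(1.822222) = -8.949322
u_3 = 1.822222 − (-8.949322)·(1.822222 − 1.200000) / (-8.949322 − (-13.272000)) = 1.822222 − (-5.568467)/(4.322678) = 3.110421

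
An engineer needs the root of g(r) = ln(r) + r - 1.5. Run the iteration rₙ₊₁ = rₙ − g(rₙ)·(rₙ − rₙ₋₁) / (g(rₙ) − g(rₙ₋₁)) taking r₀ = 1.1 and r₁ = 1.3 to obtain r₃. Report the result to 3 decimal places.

1.265

g(1.1) = -0.30469, g(1.3) = 0.06236
r₂ = 1.30000 − 0.06236·(1.30000 − 1.10000) / (0.06236 − (-0.30469)) = 1.30000 − (0.01247)/(0.36705) = 1.26602
g(1.26602) = 0.00190
r₃ = 1.26602 − 0.00190·(1.26602 − 1.30000) / (0.00190 − 0.06236) = 1.26602 − (-0.00006)/(-0.06047) = 1.26495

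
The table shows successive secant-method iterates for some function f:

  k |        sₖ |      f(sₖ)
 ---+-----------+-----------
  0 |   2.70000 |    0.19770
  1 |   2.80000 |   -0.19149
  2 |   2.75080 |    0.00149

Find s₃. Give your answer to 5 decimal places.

2.75118

s₃ = 2.75080 − 0.00149·(2.75080 − 2.80000) / (0.00149 − (-0.19149))
   = 2.75080 − (-0.0000733)/(0.1929800) = 2.7511799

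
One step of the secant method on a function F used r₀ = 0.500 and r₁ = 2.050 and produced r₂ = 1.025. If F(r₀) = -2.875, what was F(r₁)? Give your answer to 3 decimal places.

5.613

The secant line through (0.500, -2.875) and (2.050, F(r₁)) crosses zero at r₂ = 1.025.
So (0.500, -2.875), (2.050, F(r₁)), (1.025, 0) are collinear:
F(r₁) = -2.875 · (2.050 − 1.025) / (0.500 − 1.025) = -2.875 · (1.02500)/(-0.52500) = 5.61310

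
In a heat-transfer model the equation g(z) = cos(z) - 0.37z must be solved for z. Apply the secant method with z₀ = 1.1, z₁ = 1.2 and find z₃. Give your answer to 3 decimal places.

1.137

g(1.1) = 0.04660, g(1.2) = -0.08164
z₂ = 1.20000 − (-0.08164)·(1.20000 − 1.10000) / (-0.08164 − 0.04660) = 1.20000 − (-0.00816)/(-0.12824) = 1.13634
g(1.13634) = 0.00048
z₃ = 1.13634 − 0.00048·(1.13634 − 1.20000) / (0.00048 − (-0.08164)) = 1.13634 − (-0.00003)/(0.08212) = 1.13671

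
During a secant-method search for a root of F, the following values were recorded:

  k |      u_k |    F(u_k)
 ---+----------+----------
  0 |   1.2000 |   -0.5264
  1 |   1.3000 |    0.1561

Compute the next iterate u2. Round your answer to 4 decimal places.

u2 = 1.3000 − 0.1561·(1.3000 − 1.2000) / (0.1561 − (-0.5264))
   = 1.3000 − (0.015610)/(0.682500) = 1.277128

1.2771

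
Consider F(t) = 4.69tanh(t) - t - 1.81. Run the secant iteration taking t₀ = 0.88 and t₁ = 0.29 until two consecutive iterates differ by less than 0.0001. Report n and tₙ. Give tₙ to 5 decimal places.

n = 6, tₙ = 0.55501

F(0.88) = 0.6231066, F(0.29) = -0.7767877
t₂ = 0.2900000 − (-0.7767877)·(-0.5900000)/(-1.3998943) = 0.6173853;  |Δ| = 0.3273853
F(0.6173853) = 0.1488546
t₃ = 0.6173853 − 0.1488546·(0.3273853)/(0.9256423) = 0.5647377;  |Δ| = 0.0526475
F(0.5647377) = 0.0241230
t₄ = 0.5647377 − 0.0241230·(-0.0526475)/(-0.1247316) = 0.5545557;  |Δ| = 0.0101820
F(0.5545557) = -0.0011388
t₅ = 0.5545557 − (-0.0011388)·(-0.0101820)/(-0.0252618) = 0.5550147;  |Δ| = 0.0004590
F(0.5550147) = 0.0000079
t₆ = 0.5550147 − 0.0000079·(0.0004590)/(0.0011467) = 0.5550116;  |Δ| = 0.0000032
|t₆ − t₅| = 0.0000032 < 0.0001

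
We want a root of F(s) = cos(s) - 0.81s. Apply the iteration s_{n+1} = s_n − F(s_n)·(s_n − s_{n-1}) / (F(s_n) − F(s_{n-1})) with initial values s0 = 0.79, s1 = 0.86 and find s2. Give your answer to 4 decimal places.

F(0.79) = 0.063945, F(0.86) = -0.044163
s2 = 0.860000 − (-0.044163)·(0.860000 − 0.790000) / (-0.044163 − 0.063945) = 0.860000 − (-0.003091)/(-0.108108) = 0.831405

0.8314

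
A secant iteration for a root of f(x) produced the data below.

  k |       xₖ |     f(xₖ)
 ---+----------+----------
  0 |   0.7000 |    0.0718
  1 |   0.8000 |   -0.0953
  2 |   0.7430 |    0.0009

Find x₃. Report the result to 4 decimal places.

x₃ = 0.7430 − 0.0009·(0.7430 − 0.8000) / (0.0009 − (-0.0953))
   = 0.7430 − (-0.000051)/(0.096200) = 0.743533

0.7435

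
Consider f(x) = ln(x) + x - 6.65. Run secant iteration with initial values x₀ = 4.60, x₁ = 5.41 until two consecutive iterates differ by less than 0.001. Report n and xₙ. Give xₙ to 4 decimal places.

n = 4, xₙ = 5.0338

f(4.60) = -0.523944, f(5.41) = 0.448249
x₂ = 5.410000 − 0.448249·(0.810000)/(0.972193) = 5.036533;  |Δ| = 0.373467
f(5.036533) = 0.003251
x₃ = 5.036533 − 0.003251·(-0.373467)/(-0.444998) = 5.033805;  |Δ| = 0.002729
f(5.033805) = -0.000019
x₄ = 5.033805 − (-0.000019)·(-0.002729)/(-0.003270) = 5.033821;  |Δ| = 0.000016
|x₄ − x₃| = 0.000016 < 0.001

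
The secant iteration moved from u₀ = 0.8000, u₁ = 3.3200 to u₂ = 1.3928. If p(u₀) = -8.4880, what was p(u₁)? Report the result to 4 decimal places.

27.5946

The secant line through (0.8000, -8.4880) and (3.3200, p(u₁)) crosses zero at u₂ = 1.3928.
So (0.8000, -8.4880), (3.3200, p(u₁)), (1.3928, 0) are collinear:
p(u₁) = -8.4880 · (3.3200 − 1.3928) / (0.8000 − 1.3928) = -8.4880 · (1.927200)/(-0.592800) = 27.594591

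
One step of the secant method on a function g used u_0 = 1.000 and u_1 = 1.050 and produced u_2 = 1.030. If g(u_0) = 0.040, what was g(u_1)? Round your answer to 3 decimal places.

The secant line through (1.000, 0.040) and (1.050, g(u_1)) crosses zero at u_2 = 1.030.
So (1.000, 0.040), (1.050, g(u_1)), (1.030, 0) are collinear:
g(u_1) = 0.040 · (1.050 − 1.030) / (1.000 − 1.030) = 0.040 · (0.02000)/(-0.03000) = -0.02667

-0.027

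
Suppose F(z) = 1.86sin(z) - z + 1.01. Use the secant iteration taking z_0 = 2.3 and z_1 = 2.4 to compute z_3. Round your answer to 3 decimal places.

2.343

F(2.3) = 0.09701, F(2.4) = -0.13364
z_2 = 2.40000 − (-0.13364)·(2.40000 − 2.30000) / (-0.13364 − 0.09701) = 2.40000 − (-0.01336)/(-0.23065) = 2.34206
F(2.34206) = 0.00162
z_3 = 2.34206 − 0.00162·(2.34206 − 2.40000) / (0.00162 − (-0.13364)) = 2.34206 − (-0.00009)/(0.13525) = 2.34275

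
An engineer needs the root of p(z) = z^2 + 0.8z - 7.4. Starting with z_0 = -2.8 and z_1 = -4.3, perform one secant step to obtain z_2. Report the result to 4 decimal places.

p(-2.8) = -1.800000, p(-4.3) = 7.650000
z_2 = -4.300000 − 7.650000·(-4.300000 − (-2.800000)) / (7.650000 − (-1.800000)) = -4.300000 − (-11.475000)/(9.450000) = -3.085714

-3.0857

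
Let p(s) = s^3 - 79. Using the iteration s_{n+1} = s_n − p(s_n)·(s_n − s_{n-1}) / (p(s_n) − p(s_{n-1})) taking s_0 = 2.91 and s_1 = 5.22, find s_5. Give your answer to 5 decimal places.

p(2.91) = -54.3578290, p(5.22) = 63.2366480
s_2 = 5.2200000 − 63.2366480·(5.2200000 − 2.9100000) / (63.2366480 − (-54.3578290)) = 5.2200000 − (146.0766569)/(117.5944770) = 3.9777932
p(3.9777932) = -16.0600188
s_3 = 3.9777932 − (-16.0600188)·(3.9777932 − 5.2200000) / (-16.0600188 − 63.2366480) = 3.9777932 − (19.9498643)/(-79.2966668) = 4.2293784
p(4.2293784) = -3.3463962
s_4 = 4.2293784 − (-3.3463962)·(4.2293784 − 3.9777932) / (-3.3463962 − (-16.0600188)) = 4.2293784 − (-0.8419036)/(12.7136226) = 4.2955990
p(4.2955990) = 0.2631244
s_5 = 4.2955990 − 0.2631244·(4.2955990 − 4.2293784) / (0.2631244 − (-3.3463962)) = 4.2955990 − (0.0174243)/(3.6095206) = 4.2907717

4.29077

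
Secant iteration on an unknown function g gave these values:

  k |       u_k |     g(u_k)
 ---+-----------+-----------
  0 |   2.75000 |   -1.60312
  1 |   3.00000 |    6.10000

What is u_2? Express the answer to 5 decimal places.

2.80203

u_2 = 3.00000 − 6.10000·(3.00000 − 2.75000) / (6.10000 − (-1.60312))
   = 3.00000 − (1.5250000)/(7.7031200) = 2.8020283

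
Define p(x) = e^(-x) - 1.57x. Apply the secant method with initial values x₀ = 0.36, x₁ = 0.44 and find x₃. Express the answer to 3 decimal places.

p(0.36) = 0.13248, p(0.44) = -0.04676
x₂ = 0.44000 − (-0.04676)·(0.44000 − 0.36000) / (-0.04676 − 0.13248) = 0.44000 − (-0.00374)/(-0.17924) = 0.41913
p(0.41913) = -0.00041
x₃ = 0.41913 − (-0.00041)·(0.41913 − 0.44000) / (-0.00041 − (-0.04676)) = 0.41913 − (0.00001)/(0.04635) = 0.41894

0.419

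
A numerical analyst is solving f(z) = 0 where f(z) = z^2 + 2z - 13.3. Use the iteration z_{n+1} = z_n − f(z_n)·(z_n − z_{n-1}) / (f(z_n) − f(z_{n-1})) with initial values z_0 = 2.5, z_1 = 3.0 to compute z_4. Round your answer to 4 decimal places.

2.7815

f(2.5) = -2.050000, f(3.0) = 1.700000
z_2 = 3.000000 − 1.700000·(3.000000 − 2.500000) / (1.700000 − (-2.050000)) = 3.000000 − (0.850000)/(3.750000) = 2.773333
f(2.773333) = -0.061956
z_3 = 2.773333 − (-0.061956)·(2.773333 − 3.000000) / (-0.061956 − 1.700000) = 2.773333 − (0.014043)/(-1.761956) = 2.781304
f(2.781304) = -0.001743
z_4 = 2.781304 − (-0.001743)·(2.781304 − 2.773333) / (-0.001743 − (-0.061956)) = 2.781304 − (-0.000014)/(0.060212) = 2.781534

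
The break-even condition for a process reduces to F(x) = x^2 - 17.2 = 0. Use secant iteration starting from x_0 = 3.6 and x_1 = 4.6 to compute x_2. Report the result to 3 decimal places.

F(3.6) = -4.24000, F(4.6) = 3.96000
x_2 = 4.60000 − 3.96000·(4.60000 − 3.60000) / (3.96000 − (-4.24000)) = 4.60000 − (3.96000)/(8.20000) = 4.11707

4.117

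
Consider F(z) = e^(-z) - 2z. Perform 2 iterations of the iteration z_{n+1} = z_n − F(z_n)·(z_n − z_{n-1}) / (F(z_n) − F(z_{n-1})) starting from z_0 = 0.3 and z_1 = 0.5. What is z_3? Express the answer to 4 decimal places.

F(0.3) = 0.140818, F(0.5) = -0.393469
z_2 = 0.500000 − (-0.393469)·(0.500000 − 0.300000) / (-0.393469 − 0.140818) = 0.500000 − (-0.078694)/(-0.534288) = 0.352713
F(0.352713) = -0.002646
z_3 = 0.352713 − (-0.002646)·(0.352713 − 0.500000) / (-0.002646 − (-0.393469)) = 0.352713 − (0.000390)/(0.390823) = 0.351715

0.3517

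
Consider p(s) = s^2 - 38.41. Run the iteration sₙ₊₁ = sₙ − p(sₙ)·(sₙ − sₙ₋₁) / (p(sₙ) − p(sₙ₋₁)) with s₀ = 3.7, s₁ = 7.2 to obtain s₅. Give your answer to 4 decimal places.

p(3.7) = -24.720000, p(7.2) = 13.430000
s₂ = 7.200000 − 13.430000·(7.200000 − 3.700000) / (13.430000 − (-24.720000)) = 7.200000 − (47.005000)/(38.150000) = 5.967890
p(5.967890) = -2.794290
s₃ = 5.967890 − (-2.794290)·(5.967890 − 7.200000) / (-2.794290 − 13.430000) = 5.967890 − (3.442873)/(-16.224290) = 6.180095
p(6.180095) = -0.216429
s₄ = 6.180095 − (-0.216429)·(6.180095 − 5.967890) / (-0.216429 − (-2.794290)) = 6.180095 − (-0.045927)/(2.577861) = 6.197911
p(6.197911) = 0.004098
s₅ = 6.197911 − 0.004098·(6.197911 − 6.180095) / (0.004098 − (-0.216429)) = 6.197911 − (0.000073)/(0.220527) = 6.197580

6.1976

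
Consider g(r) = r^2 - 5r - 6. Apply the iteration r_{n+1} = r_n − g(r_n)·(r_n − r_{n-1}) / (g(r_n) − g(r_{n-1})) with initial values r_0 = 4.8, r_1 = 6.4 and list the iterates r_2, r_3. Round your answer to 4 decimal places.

5.9226, 5.9958

g(4.8) = -6.960000, g(6.4) = 2.960000
r_2 = 6.400000 − 2.960000·(6.400000 − 4.800000) / (2.960000 − (-6.960000)) = 6.400000 − (4.736000)/(9.920000) = 5.922581
g(5.922581) = -0.535942
r_3 = 5.922581 − (-0.535942)·(5.922581 − 6.400000) / (-0.535942 − 2.960000) = 5.922581 − (0.255869)/(-3.495942) = 5.995771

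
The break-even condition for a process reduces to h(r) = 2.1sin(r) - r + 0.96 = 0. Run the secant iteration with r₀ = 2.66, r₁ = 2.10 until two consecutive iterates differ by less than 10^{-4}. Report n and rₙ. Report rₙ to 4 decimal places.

h(2.66) = -0.727298, h(2.10) = 0.672740
r₂ = 2.100000 − 0.672740·(-0.560000)/(1.400038) = 2.369089;  |Δ| = 0.269089
h(2.369089) = 0.056566
r₃ = 2.369089 − 0.056566·(0.269089)/(-0.616174) = 2.393791;  |Δ| = 0.024703
h(2.393791) = -0.005732
r₄ = 2.393791 − (-0.005732)·(0.024703)/(-0.062298) = 2.391519;  |Δ| = 0.002273
h(2.391519) = 0.000037
r₅ = 2.391519 − 0.000037·(-0.002273)/(0.005769) = 2.391533;  |Δ| = 0.000014
|r₅ − r₄| = 0.000014 < 10^{-4}

n = 5, rₙ = 2.3915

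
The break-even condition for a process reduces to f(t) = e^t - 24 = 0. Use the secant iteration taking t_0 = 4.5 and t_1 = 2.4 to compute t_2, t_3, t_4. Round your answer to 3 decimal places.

2.745, 3.386, 3.132

f(4.5) = 66.01713, f(2.4) = -12.97682
t_2 = 2.40000 − (-12.97682)·(2.40000 − 4.50000) / (-12.97682 − 66.01713) = 2.40000 − (27.25133)/(-78.99395) = 2.74498
f(2.74498) = -8.43570
t_3 = 2.74498 − (-8.43570)·(2.74498 − 2.40000) / (-8.43570 − (-12.97682)) = 2.74498 − (-2.91015)/(4.54113) = 3.38582
f(3.38582) = 5.54228
t_4 = 3.38582 − 5.54228·(3.38582 − 2.74498) / (5.54228 − (-8.43570)) = 3.38582 − (3.55173)/(13.97798) = 3.13173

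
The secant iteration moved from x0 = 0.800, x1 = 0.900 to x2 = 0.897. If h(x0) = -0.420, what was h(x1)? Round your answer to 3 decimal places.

The secant line through (0.800, -0.420) and (0.900, h(x1)) crosses zero at x2 = 0.897.
So (0.800, -0.420), (0.900, h(x1)), (0.897, 0) are collinear:
h(x1) = -0.420 · (0.900 − 0.897) / (0.800 − 0.897) = -0.420 · (0.00300)/(-0.09700) = 0.01299

0.013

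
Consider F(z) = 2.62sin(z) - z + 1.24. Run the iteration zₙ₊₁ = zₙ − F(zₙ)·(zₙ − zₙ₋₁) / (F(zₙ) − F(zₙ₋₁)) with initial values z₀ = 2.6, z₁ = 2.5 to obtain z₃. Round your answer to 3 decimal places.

F(2.6) = -0.00939, F(2.5) = 0.30800
z₂ = 2.50000 − 0.30800·(2.50000 − 2.60000) / (0.30800 − (-0.00939)) = 2.50000 − (-0.03080)/(0.31738) = 2.59704
F(2.59704) = 0.00020
z₃ = 2.59704 − 0.00020·(2.59704 − 2.50000) / (0.00020 − 0.30800) = 2.59704 − (0.00002)/(-0.30779) = 2.59711

2.597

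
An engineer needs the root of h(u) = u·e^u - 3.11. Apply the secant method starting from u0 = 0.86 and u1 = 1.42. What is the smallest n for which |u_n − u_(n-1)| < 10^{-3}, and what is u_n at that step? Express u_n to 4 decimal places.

h(0.86) = -1.077682, h(1.42) = 2.764711
u2 = 1.420000 − 2.764711·(0.560000)/(3.842393) = 1.017064;  |Δ| = 0.402936
h(1.017064) = -0.297752
u3 = 1.017064 − (-0.297752)·(-0.402936)/(-3.062463) = 1.056240;  |Δ| = 0.039176
h(1.056240) = -0.072741
u4 = 1.056240 − (-0.072741)·(0.039176)/(0.225011) = 1.068905;  |Δ| = 0.012665
h(1.068905) = 0.002852
u5 = 1.068905 − 0.002852·(0.012665)/(0.075592) = 1.068427;  |Δ| = 0.000478
|u5 − u4| = 0.000478 < 10^{-3}

n = 5, u_n = 1.0684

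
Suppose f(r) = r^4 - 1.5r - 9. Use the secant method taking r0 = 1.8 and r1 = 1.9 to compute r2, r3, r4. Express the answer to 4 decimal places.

f(1.8) = -1.202400, f(1.9) = 1.182100
r2 = 1.900000 − 1.182100·(1.900000 − 1.800000) / (1.182100 − (-1.202400)) = 1.900000 − (0.118210)/(2.384500) = 1.850426
f(1.850426) = -0.051348
r3 = 1.850426 − (-0.051348)·(1.850426 − 1.900000) / (-0.051348 − 1.182100) = 1.850426 − (0.002546)/(-1.233448) = 1.852489
f(1.852489) = -0.002052
r4 = 1.852489 − (-0.002052)·(1.852489 − 1.850426) / (-0.002052 − (-0.051348)) = 1.852489 − (-0.000004)/(0.049296) = 1.852575

1.8504, 1.8525, 1.8526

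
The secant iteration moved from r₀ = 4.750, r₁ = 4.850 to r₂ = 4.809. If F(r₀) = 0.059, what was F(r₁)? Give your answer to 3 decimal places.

The secant line through (4.750, 0.059) and (4.850, F(r₁)) crosses zero at r₂ = 4.809.
So (4.750, 0.059), (4.850, F(r₁)), (4.809, 0) are collinear:
F(r₁) = 0.059 · (4.850 − 4.809) / (4.750 − 4.809) = 0.059 · (0.04100)/(-0.05900) = -0.04100

-0.041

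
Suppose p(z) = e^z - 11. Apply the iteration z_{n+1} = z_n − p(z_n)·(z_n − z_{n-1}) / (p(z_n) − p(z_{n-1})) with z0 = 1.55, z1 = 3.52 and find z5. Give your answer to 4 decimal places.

p(1.55) = -6.288530, p(3.52) = 22.784428
z2 = 3.520000 − 22.784428·(3.520000 − 1.550000) / (22.784428 − (-6.288530)) = 3.520000 − (44.885324)/(29.072958) = 1.976114
p(1.976114) = -3.785345
z3 = 1.976114 − (-3.785345)·(1.976114 − 3.520000) / (-3.785345 − 22.784428) = 1.976114 − (5.844141)/(-26.569774) = 2.196069
p(2.196069) = -2.010396
z4 = 2.196069 − (-2.010396)·(2.196069 − 1.976114) / (-2.010396 − (-3.785345)) = 2.196069 − (-0.442196)/(1.774949) = 2.445200
p(2.445200) = 0.532858
z5 = 2.445200 − 0.532858·(2.445200 − 2.196069) / (0.532858 − (-2.010396)) = 2.445200 − (0.132752)/(2.543254) = 2.393003

2.3930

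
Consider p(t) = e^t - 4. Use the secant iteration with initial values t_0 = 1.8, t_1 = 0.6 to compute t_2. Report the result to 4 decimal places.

p(1.8) = 2.049647, p(0.6) = -2.177881
t_2 = 0.600000 − (-2.177881)·(0.600000 − 1.800000) / (-2.177881 − 2.049647) = 0.600000 − (2.613457)/(-4.227529) = 1.218200

1.2182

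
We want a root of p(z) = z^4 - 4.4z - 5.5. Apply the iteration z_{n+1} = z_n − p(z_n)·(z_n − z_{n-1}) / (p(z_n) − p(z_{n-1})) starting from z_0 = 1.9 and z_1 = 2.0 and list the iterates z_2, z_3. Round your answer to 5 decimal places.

p(1.9) = -0.8279000, p(2.0) = 1.7000000
z_2 = 2.0000000 − 1.7000000·(2.0000000 − 1.9000000) / (1.7000000 − (-0.8279000)) = 2.0000000 − (0.1700000)/(2.5279000) = 1.9327505
p(1.9327505) = -0.0499588
z_3 = 1.9327505 − (-0.0499588)·(1.9327505 − 2.0000000) / (-0.0499588 − 1.7000000) = 1.9327505 − (0.0033597)/(-1.7499588) = 1.9346704

1.93275, 1.93467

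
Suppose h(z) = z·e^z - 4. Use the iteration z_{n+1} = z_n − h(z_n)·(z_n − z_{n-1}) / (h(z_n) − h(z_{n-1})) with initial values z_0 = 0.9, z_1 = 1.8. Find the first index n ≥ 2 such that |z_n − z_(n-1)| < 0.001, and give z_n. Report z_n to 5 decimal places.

h(0.9) = -1.7863572, h(1.8) = 6.8893654
z_2 = 1.8000000 − 6.8893654·(0.9000000)/(8.6757226) = 1.0853127;  |Δ| = 0.7146873
h(1.0853127) = -0.7870779
z_3 = 1.0853127 − (-0.7870779)·(-0.7146873)/(-7.6764434) = 1.1585907;  |Δ| = 0.0732780
h(1.1585907) = -0.3093777
z_4 = 1.1585907 − (-0.3093777)·(0.0732780)/(0.4777002) = 1.2060485;  |Δ| = 0.0474578
h(1.2060485) = 0.0285149
z_5 = 1.2060485 − 0.0285149·(0.0474578)/(0.3378927) = 1.2020435;  |Δ| = 0.0040050
h(1.2020435) = -0.0009112
z_6 = 1.2020435 − (-0.0009112)·(-0.0040050)/(-0.0294261) = 1.2021675;  |Δ| = 0.0001240
|z_6 − z_5| = 0.0001240 < 0.001

n = 6, z_n = 1.20217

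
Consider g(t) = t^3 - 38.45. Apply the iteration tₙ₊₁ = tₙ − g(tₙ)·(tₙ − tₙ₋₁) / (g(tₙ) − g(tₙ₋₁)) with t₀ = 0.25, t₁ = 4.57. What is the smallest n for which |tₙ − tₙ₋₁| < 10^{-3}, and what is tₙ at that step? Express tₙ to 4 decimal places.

g(0.25) = -38.434375, g(4.57) = 56.993993
t₂ = 4.570000 − 56.993993·(4.320000)/(95.428368) = 1.989907;  |Δ| = 2.580093
g(1.989907) = -30.570504
t₃ = 1.989907 − (-30.570504)·(-2.580093)/(-87.564497) = 2.890669;  |Δ| = 0.900762
g(2.890669) = -14.295670
t₄ = 2.890669 − (-14.295670)·(0.900762)/(16.274834) = 3.681890;  |Δ| = 0.791221
g(3.681890) = 11.462849
t₅ = 3.681890 − 11.462849·(0.791221)/(25.758519) = 3.329787;  |Δ| = 0.352103
g(3.329787) = -1.531049
t₆ = 3.329787 − (-1.531049)·(-0.352103)/(-12.993898) = 3.371275;  |Δ| = 0.041488
g(3.371275) = -0.133802
t₇ = 3.371275 − (-0.133802)·(0.041488)/(1.397247) = 3.375248;  |Δ| = 0.003973
g(3.375248) = 0.001820
t₈ = 3.375248 − 0.001820·(0.003973)/(0.135622) = 3.375194;  |Δ| = 0.000053
|t₈ − t₇| = 0.000053 < 10^{-3}

n = 8, tₙ = 3.3752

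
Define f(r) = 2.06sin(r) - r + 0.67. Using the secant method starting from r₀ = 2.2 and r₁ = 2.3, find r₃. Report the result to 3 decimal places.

f(2.2) = 0.13550, f(2.3) = -0.09385
r₂ = 2.30000 − (-0.09385)·(2.30000 − 2.20000) / (-0.09385 − 0.13550) = 2.30000 − (-0.00938)/(-0.22935) = 2.25908
f(2.25908) = 0.00193
r₃ = 2.25908 − 0.00193·(2.25908 − 2.30000) / (0.00193 − (-0.09385)) = 2.25908 − (-0.00008)/(0.09578) = 2.25991

2.260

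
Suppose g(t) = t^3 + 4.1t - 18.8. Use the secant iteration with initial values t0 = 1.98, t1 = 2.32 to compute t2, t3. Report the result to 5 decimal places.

2.14223, 2.15199

g(1.98) = -2.9196080, g(2.32) = 3.1991680
t2 = 2.3200000 − 3.1991680·(2.3200000 − 1.9800000) / (3.1991680 − (-2.9196080)) = 2.3200000 − (1.0877171)/(6.1187760) = 2.1422329
g(2.1422329) = -0.1857919
t3 = 2.1422329 − (-0.1857919)·(2.1422329 − 2.3200000) / (-0.1857919 − 3.1991680) = 2.1422329 − (0.0330277)/(-3.3849599) = 2.1519901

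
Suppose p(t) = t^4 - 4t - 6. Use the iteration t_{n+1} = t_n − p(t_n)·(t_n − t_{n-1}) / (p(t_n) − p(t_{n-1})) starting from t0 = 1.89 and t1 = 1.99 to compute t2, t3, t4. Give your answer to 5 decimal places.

1.92172, 1.92359, 1.92371

p(1.89) = -0.8001016, p(1.99) = 1.7223920
t2 = 1.9900000 − 1.7223920·(1.9900000 − 1.8900000) / (1.7223920 − (-0.8001016)) = 1.9900000 − (0.1722392)/(2.5224936) = 1.9217187
p(1.9217187) = -0.0486060
t3 = 1.9217187 − (-0.0486060)·(1.9217187 − 1.9900000) / (-0.0486060 − 1.7223920) = 1.9217187 − (0.0033189)/(-1.7709980) = 1.9235927
p(1.9235927) = -0.0028252
t4 = 1.9235927 − (-0.0028252)·(1.9235927 − 1.9217187) / (-0.0028252 − (-0.0486060)) = 1.9235927 − (-0.0000053)/(0.0457807) = 1.9237083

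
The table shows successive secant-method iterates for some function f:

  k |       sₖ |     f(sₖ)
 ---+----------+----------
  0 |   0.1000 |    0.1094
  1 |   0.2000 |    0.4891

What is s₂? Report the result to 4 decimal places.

s₂ = 0.2000 − 0.4891·(0.2000 − 0.1000) / (0.4891 − 0.1094)
   = 0.2000 − (0.048910)/(0.379700) = 0.071188

0.0712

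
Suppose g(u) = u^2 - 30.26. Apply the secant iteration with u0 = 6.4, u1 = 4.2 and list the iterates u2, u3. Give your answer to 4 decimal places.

g(6.4) = 10.700000, g(4.2) = -12.620000
u2 = 4.200000 − (-12.620000)·(4.200000 − 6.400000) / (-12.620000 − 10.700000) = 4.200000 − (27.764000)/(-23.320000) = 5.390566
g(5.390566) = -1.201798
u3 = 5.390566 − (-1.201798)·(5.390566 − 4.200000) / (-1.201798 − (-12.620000)) = 5.390566 − (-1.430820)/(11.418202) = 5.515876

5.3906, 5.5159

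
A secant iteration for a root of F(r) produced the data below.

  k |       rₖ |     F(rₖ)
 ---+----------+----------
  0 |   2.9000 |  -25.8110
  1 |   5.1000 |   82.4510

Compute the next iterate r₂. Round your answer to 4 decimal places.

r₂ = 5.1000 − 82.4510·(5.1000 − 2.9000) / (82.4510 − (-25.8110))
   = 5.1000 − (181.392200)/(108.262000) = 3.424507

3.4245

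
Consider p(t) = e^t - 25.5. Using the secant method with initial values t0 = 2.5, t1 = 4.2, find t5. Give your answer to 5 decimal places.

3.23704

p(2.5) = -13.3175060, p(4.2) = 41.1863310
t2 = 4.2000000 − 41.1863310·(4.2000000 − 2.5000000) / (41.1863310 − (-13.3175060)) = 4.2000000 − (70.0167628)/(54.5038371) = 2.9153792
p(2.9153792) = -7.0441905
t3 = 2.9153792 − (-7.0441905)·(2.9153792 − 4.2000000) / (-7.0441905 − 41.1863310) = 2.9153792 − (9.0491136)/(-48.2305215) = 3.1030013
p(3.1030013) = -3.2353251
t4 = 3.1030013 − (-3.2353251)·(3.1030013 − 2.9153792) / (-3.2353251 − (-7.0441905)) = 3.1030013 − (-0.6070186)/(3.8088654) = 3.2623713
p(3.2623713) = 0.6113808
t5 = 3.2623713 − 0.6113808·(3.2623713 − 3.1030013) / (0.6113808 − (-3.2353251)) = 3.2623713 − (0.0974357)/(3.8467059) = 3.2370416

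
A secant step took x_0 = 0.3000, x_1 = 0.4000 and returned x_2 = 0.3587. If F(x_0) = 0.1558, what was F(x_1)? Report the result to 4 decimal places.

-0.1096

The secant line through (0.3000, 0.1558) and (0.4000, F(x_1)) crosses zero at x_2 = 0.3587.
So (0.3000, 0.1558), (0.4000, F(x_1)), (0.3587, 0) are collinear:
F(x_1) = 0.1558 · (0.4000 − 0.3587) / (0.3000 − 0.3587) = 0.1558 · (0.041300)/(-0.058700) = -0.109617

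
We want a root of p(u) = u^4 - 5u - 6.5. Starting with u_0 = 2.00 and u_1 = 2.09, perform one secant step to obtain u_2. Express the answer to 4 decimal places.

p(2.00) = -0.500000, p(2.09) = 2.130298
u_2 = 2.090000 − 2.130298·(2.090000 − 2.000000) / (2.130298 − (-0.500000)) = 2.090000 − (0.191727)/(2.630298) = 2.017108

2.0171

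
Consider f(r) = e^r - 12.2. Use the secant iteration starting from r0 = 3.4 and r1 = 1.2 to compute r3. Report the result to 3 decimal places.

f(3.4) = 17.76410, f(1.2) = -8.87988
r2 = 1.20000 − (-8.87988)·(1.20000 − 3.40000) / (-8.87988 − 17.76410) = 1.20000 − (19.53574)/(-26.64398) = 1.93321
f(1.93321) = -5.28831
r3 = 1.93321 − (-5.28831)·(1.93321 − 1.20000) / (-5.28831 − (-8.87988)) = 1.93321 − (-3.87746)/(3.59157) = 3.01281

3.013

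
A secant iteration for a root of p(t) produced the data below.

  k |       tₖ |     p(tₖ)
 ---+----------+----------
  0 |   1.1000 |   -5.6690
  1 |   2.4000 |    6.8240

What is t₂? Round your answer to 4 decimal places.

t₂ = 2.4000 − 6.8240·(2.4000 − 1.1000) / (6.8240 − (-5.6690))
   = 2.4000 − (8.871200)/(12.493000) = 1.689906

1.6899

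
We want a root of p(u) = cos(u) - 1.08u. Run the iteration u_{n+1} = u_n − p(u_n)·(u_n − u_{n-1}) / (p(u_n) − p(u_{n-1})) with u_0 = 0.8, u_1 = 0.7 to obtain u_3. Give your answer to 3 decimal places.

0.705

p(0.8) = -0.16729, p(0.7) = 0.00884
u_2 = 0.70000 − 0.00884·(0.70000 − 0.80000) / (0.00884 − (-0.16729)) = 0.70000 − (-0.00088)/(0.17614) = 0.70502
p(0.70502) = 0.00018
u_3 = 0.70502 − 0.00018·(0.70502 − 0.70000) / (0.00018 − 0.00884) = 0.70502 − (0.00000)/(-0.00867) = 0.70512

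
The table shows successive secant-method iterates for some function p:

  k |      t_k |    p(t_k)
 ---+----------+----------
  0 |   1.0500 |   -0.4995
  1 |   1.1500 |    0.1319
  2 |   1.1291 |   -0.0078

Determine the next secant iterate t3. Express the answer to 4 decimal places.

1.1303

t3 = 1.1291 − (-0.0078)·(1.1291 − 1.1500) / (-0.0078 − 0.1319)
   = 1.1291 − (0.000163)/(-0.139700) = 1.130267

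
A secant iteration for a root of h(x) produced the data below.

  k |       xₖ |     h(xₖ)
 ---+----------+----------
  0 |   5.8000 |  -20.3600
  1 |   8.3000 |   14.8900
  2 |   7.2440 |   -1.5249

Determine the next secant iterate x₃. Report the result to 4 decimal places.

7.3421

x₃ = 7.2440 − (-1.5249)·(7.2440 − 8.3000) / (-1.5249 − 14.8900)
   = 7.2440 − (1.610294)/(-16.414900) = 7.342100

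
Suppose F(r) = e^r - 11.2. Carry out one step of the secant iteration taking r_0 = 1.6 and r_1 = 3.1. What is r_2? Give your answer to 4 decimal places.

F(1.6) = -6.246968, F(3.1) = 10.997951
r_2 = 3.100000 − 10.997951·(3.100000 − 1.600000) / (10.997951 − (-6.246968)) = 3.100000 − (16.496927)/(17.244919) = 2.143375

2.1434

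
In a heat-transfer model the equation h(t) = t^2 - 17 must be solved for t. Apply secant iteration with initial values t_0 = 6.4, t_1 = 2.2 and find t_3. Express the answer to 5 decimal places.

4.29152

h(6.4) = 23.9600000, h(2.2) = -12.1600000
t_2 = 2.2000000 − (-12.1600000)·(2.2000000 − 6.4000000) / (-12.1600000 − 23.9600000) = 2.2000000 − (51.0720000)/(-36.1200000) = 3.6139535
h(3.6139535) = -3.9393402
t_3 = 3.6139535 − (-3.9393402)·(3.6139535 − 2.2000000) / (-3.9393402 − (-12.1600000)) = 3.6139535 − (-5.5700438)/(8.2206598) = 4.2915200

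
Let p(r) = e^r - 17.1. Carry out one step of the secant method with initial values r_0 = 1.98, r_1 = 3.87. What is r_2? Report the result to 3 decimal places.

2.438

p(1.98) = -9.85726, p(3.87) = 30.84239
r_2 = 3.87000 − 30.84239·(3.87000 − 1.98000) / (30.84239 − (-9.85726)) = 3.87000 − (58.29211)/(40.69964) = 2.43775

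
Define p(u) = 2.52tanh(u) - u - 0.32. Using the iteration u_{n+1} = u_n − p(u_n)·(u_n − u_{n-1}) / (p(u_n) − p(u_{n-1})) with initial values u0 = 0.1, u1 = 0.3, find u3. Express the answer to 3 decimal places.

0.216

p(0.1) = -0.16884, p(0.3) = 0.11411
u2 = 0.30000 − 0.11411·(0.30000 − 0.10000) / (0.11411 − (-0.16884)) = 0.30000 − (0.02282)/(0.28294) = 0.21934
p(0.21934) = 0.00470
u3 = 0.21934 − 0.00470·(0.21934 − 0.30000) / (0.00470 − 0.11411) = 0.21934 − (-0.00038)/(-0.10940) = 0.21587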